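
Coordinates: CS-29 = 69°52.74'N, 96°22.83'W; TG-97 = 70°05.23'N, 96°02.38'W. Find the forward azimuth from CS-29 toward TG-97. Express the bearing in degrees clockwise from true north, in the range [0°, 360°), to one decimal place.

CS-29: φ = +69.87900°, λ = -96.38050°
TG-97: φ = +70.08717°, λ = -96.03967°
Δλ = 0.3408°
y = sin Δλ · cos φ₂ = 0.002026
x = cos φ₁ sin φ₂ − sin φ₁ cos φ₂ cos Δλ = 0.003639
θ = atan2(y, x) = 29.1083° → 29.1083° (mod 360°)

29.1°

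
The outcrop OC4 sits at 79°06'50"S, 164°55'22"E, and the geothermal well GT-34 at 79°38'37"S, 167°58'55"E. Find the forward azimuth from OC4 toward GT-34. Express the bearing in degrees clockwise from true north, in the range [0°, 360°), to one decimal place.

OC4: φ = -79.11389°, λ = +164.92278°
GT-34: φ = -79.64361°, λ = +167.98194°
Δλ = 3.0592°
y = sin Δλ · cos φ₂ = 0.009594
x = cos φ₁ sin φ₂ − sin φ₁ cos φ₂ cos Δλ = -0.009497
θ = atan2(y, x) = 134.7089° → 134.7089° (mod 360°)

134.7°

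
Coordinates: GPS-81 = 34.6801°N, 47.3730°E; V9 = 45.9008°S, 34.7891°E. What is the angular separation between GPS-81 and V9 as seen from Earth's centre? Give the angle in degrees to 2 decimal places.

81.38°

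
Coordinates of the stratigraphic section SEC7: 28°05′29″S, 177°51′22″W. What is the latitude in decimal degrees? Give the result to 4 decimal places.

28.0914°S

28° + 5′/60 + 29″/3600 = 28 + 0.08333 + 0.00806 = 28.0914°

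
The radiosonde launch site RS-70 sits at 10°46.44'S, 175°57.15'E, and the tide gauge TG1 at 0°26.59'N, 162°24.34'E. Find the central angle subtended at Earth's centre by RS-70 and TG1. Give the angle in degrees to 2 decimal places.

17.53°

RS-70: φ = -10.77400°, λ = +175.95250°
TG1: φ = +0.44317°, λ = +162.40567°
Δφ = 11.2172°,  Δλ = -13.5468°
a = sin²(Δφ/2) + cos φ₁ cos φ₂ sin²(Δλ/2) = 0.023217
c = 2·arcsin(√a) = 0.305931 rad = 17.5286°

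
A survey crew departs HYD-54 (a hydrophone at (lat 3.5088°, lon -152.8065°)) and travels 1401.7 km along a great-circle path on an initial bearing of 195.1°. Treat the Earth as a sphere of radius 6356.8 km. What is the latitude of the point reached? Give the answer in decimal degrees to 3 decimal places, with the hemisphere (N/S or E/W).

δ = d/R = 1401.7/6356.8 = 0.220504 rad
φ₂ = arcsin(sin φ₁ cos δ + cos φ₁ sin δ cos θ)
   = arcsin(0.06120·0.97579 + 0.99813·0.21872·-0.96547) = -8.68800°
λ₂ = λ₁ + atan2(sin θ sin δ cos φ₁, cos δ − sin φ₁ sin φ₂) = -156.11082°

8.688°S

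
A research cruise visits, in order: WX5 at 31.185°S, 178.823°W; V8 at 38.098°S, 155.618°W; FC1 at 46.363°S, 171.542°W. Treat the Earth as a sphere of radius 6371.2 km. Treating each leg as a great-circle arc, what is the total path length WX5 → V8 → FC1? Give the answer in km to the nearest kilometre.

WX5→V8: c = 0.353215 rad, d = 2250.40 km
V8→FC1: c = 0.250558 rad, d = 1596.35 km
Total = 2250.40 + 1596.35 = 3846.75 km

3847 km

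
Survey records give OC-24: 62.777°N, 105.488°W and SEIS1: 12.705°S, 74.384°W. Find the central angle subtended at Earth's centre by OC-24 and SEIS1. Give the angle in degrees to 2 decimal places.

Δφ = -75.4820°,  Δλ = 31.1040°
a = sin²(Δφ/2) + cos φ₁ cos φ₂ sin²(Δλ/2) = 0.406737
c = 2·arcsin(√a) = 1.383171 rad = 79.2498°

79.25°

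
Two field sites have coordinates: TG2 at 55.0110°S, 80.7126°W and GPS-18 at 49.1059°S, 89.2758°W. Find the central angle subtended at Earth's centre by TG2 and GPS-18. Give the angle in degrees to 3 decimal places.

Δφ = 5.9051°,  Δλ = -8.5632°
a = sin²(Δφ/2) + cos φ₁ cos φ₂ sin²(Δλ/2) = 0.004746
c = 2·arcsin(√a) = 0.137886 rad = 7.9003°

7.900°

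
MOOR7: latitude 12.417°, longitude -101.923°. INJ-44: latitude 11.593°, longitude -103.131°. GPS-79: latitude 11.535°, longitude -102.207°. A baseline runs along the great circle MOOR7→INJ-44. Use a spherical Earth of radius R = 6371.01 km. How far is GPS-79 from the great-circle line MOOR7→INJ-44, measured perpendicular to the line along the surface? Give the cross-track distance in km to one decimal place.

δ₁₃ = central angle MOOR7→GPS-79 = 0.016139 rad  (haversine)
θ₁₃ = bearing MOOR7→GPS-79 = 197.513°,  θ₁₂ = bearing MOOR7→INJ-44 = 235.236°
dₓₜ = R·arcsin(sin δ₁₃ · sin(θ₁₃ − θ₁₂)) = 6371.01·arcsin(0.01614·sin(-37.723°)) = -62.910 km
|dₓₜ| = 62.910 km

62.9 km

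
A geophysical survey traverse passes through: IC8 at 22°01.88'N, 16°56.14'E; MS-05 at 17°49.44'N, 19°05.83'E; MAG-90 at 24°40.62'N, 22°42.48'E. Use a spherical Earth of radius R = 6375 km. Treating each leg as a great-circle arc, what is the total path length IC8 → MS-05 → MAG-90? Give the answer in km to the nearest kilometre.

1369 km

IC8: φ = +22.03133°, λ = +16.93567°
MS-05: φ = +17.82400°, λ = +19.09717°
MAG-90: φ = +24.67700°, λ = +22.70800°
IC8→MS-05: c = 0.081543 rad, d = 519.84 km
MS-05→MAG-90: c = 0.133228 rad, d = 849.33 km
Total = 519.84 + 849.33 = 1369.17 km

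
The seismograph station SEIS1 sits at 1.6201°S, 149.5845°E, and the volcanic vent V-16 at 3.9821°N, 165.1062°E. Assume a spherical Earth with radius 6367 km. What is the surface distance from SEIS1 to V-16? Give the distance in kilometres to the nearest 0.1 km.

Δφ = 5.6022°,  Δλ = 15.5217°
a = sin²(Δφ/2) + cos φ₁ cos φ₂ sin²(Δλ/2) = 0.020572
c = 2·arcsin(√a) = 0.287854 rad = 16.4928°
d = R·c = 6367 × 0.287854 = 1832.8 km

1832.8 km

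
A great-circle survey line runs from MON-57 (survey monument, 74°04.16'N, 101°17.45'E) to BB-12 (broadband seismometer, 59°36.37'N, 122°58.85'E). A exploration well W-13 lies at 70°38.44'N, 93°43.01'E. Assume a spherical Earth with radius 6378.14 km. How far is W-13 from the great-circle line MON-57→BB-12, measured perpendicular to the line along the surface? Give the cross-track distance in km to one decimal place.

MON-57: φ = +74.06933°, λ = +101.29083°
BB-12: φ = +59.60617°, λ = +122.98083°
W-13: φ = +70.64067°, λ = +93.71683°
δ₁₃ = central angle MON-57→W-13 = 0.071901 rad  (haversine)
θ₁₃ = bearing MON-57→W-13 = 217.460°,  θ₁₂ = bearing MON-57→BB-12 = 139.027°
dₓₜ = R·arcsin(sin δ₁₃ · sin(θ₁₃ − θ₁₂)) = 6378.14·arcsin(0.07184·sin(78.432°)) = 449.266 km
|dₓₜ| = 449.266 km

449.3 km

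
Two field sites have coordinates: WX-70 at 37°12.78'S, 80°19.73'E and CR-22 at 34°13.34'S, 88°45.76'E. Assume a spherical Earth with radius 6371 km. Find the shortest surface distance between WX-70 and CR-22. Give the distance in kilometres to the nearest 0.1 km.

830.4 km

WX-70: φ = -37.21300°, λ = +80.32883°
CR-22: φ = -34.22233°, λ = +88.76267°
Δφ = 2.9907°,  Δλ = 8.4338°
a = sin²(Δφ/2) + cos φ₁ cos φ₂ sin²(Δλ/2) = 0.004242
c = 2·arcsin(√a) = 0.130347 rad = 7.4683°
d = R·c = 6371 × 0.130347 = 830.4 km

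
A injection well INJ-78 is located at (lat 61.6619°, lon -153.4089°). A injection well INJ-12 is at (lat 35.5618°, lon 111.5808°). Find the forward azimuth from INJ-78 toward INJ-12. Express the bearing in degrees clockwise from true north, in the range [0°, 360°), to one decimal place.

Δλ = -95.0103°
y = sin Δλ · cos φ₂ = -0.810380
x = cos φ₁ sin φ₂ − sin φ₁ cos φ₂ cos Δλ = 0.338593
θ = atan2(y, x) = -67.3239° → 292.6761° (mod 360°)

292.7°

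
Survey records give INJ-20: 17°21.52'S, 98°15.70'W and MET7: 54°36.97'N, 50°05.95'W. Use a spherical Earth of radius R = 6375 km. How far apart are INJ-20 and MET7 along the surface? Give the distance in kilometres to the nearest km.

9212 km

INJ-20: φ = -17.35867°, λ = -98.26167°
MET7: φ = +54.61617°, λ = -50.09917°
Δφ = 71.9748°,  Δλ = 48.1625°
a = sin²(Δφ/2) + cos φ₁ cos φ₂ sin²(Δλ/2) = 0.437298
c = 2·arcsin(√a) = 1.445061 rad = 82.7959°
d = R·c = 6375 × 1.445061 = 9212.3 km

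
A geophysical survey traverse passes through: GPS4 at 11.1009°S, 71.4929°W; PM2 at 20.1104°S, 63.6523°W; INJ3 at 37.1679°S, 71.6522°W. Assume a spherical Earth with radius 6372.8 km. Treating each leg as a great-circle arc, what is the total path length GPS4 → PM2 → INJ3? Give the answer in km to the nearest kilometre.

3356 km

GPS4→PM2: c = 0.205064 rad, d = 1306.83 km
PM2→INJ3: c = 0.321607 rad, d = 2049.54 km
Total = 1306.83 + 2049.54 = 3356.36 km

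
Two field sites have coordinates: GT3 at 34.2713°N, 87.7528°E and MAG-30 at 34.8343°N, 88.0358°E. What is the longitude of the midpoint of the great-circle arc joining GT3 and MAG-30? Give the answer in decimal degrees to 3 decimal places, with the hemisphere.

Bx = cos φ₂ cos Δλ = 0.820797,  By = cos φ₂ sin Δλ = 0.004054
φₘ = atan2(sin φ₁ + sin φ₂, √((cos φ₁ + Bx)² + By²)) = 34.55288°
λₘ = λ₁ + atan2(By, cos φ₁ + Bx) = 87.89382°

87.894°E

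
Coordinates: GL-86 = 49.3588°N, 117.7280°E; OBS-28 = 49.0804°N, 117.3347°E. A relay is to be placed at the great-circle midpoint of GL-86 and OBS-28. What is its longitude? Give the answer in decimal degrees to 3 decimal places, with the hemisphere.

Bx = cos φ₂ cos Δλ = 0.654984,  By = cos φ₂ sin Δλ = -0.004496
φₘ = atan2(sin φ₁ + sin φ₂, √((cos φ₁ + Bx)² + By²)) = 49.21977°
λₘ = λ₁ + atan2(By, cos φ₁ + Bx) = 117.53080°

117.531°E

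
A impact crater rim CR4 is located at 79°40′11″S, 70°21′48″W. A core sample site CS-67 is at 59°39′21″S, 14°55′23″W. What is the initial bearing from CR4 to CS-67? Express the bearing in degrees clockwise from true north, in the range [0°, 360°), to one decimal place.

73.0°

CR4: φ = -79.66972°, λ = -70.36333°
CS-67: φ = -59.65583°, λ = -14.92306°
Δλ = 55.4403°
y = sin Δλ · cos φ₂ = 0.416044
x = cos φ₁ sin φ₂ − sin φ₁ cos φ₂ cos Δλ = 0.127177
θ = atan2(y, x) = 73.0026° → 73.0026° (mod 360°)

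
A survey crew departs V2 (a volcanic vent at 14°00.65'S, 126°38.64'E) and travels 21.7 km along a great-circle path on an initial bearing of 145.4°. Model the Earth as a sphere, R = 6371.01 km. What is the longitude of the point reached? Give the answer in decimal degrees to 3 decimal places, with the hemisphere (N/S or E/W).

V2: φ = -14.01083°, λ = +126.64400°
δ = d/R = 21.7/6371.01 = 0.003406 rad
φ₂ = arcsin(sin φ₁ cos δ + cos φ₁ sin δ cos θ)
   = arcsin(-0.24211·0.99999 + 0.97025·0.00341·-0.82314) = -14.17144°
λ₂ = λ₁ + atan2(sin θ sin δ cos φ₁, cos δ − sin φ₁ sin φ₂) = 126.75829°

126.758°E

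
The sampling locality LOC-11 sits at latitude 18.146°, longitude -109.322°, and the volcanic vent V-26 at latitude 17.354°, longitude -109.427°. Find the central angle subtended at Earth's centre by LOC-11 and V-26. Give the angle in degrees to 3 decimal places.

0.798°

Δφ = -0.7920°,  Δλ = -0.1050°
a = sin²(Δφ/2) + cos φ₁ cos φ₂ sin²(Δλ/2) = 0.000049
c = 2·arcsin(√a) = 0.013933 rad = 0.7983°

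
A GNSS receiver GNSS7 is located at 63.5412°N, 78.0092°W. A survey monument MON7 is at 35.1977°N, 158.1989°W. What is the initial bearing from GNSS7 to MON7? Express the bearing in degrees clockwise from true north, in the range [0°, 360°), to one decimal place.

279.3°

Δλ = -80.1897°
y = sin Δλ · cos φ₂ = -0.805219
x = cos φ₁ sin φ₂ − sin φ₁ cos φ₂ cos Δλ = 0.132167
θ = atan2(y, x) = -80.6787° → 279.3213° (mod 360°)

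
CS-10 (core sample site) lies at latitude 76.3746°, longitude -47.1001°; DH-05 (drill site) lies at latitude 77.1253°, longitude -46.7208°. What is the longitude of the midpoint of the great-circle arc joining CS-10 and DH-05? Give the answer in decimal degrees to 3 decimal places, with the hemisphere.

Bx = cos φ₂ cos Δλ = 0.222815,  By = cos φ₂ sin Δλ = 0.001475
φₘ = atan2(sin φ₁ + sin φ₂, √((cos φ₁ + Bx)² + By²)) = 76.75002°
λₘ = λ₁ + atan2(By, cos φ₁ + Bx) = -46.91573°

46.916°W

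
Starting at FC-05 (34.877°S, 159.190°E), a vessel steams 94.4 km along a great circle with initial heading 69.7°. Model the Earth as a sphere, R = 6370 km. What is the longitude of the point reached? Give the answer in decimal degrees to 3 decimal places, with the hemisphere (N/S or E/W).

160.157°E

δ = d/R = 94.4/6370 = 0.014819 rad
φ₂ = arcsin(sin φ₁ cos δ + cos φ₁ sin δ cos θ)
   = arcsin(-0.57182·0.99989 + 0.82038·0.01482·0.34694) = -34.57859°
λ₂ = λ₁ + atan2(sin θ sin δ cos φ₁, cos δ − sin φ₁ sin φ₂) = 160.15723°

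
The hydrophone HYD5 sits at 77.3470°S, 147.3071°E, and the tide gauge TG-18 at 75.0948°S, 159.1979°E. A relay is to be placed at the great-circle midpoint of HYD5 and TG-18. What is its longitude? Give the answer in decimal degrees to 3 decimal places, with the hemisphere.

153.731°E

Bx = cos φ₂ cos Δλ = 0.251701,  By = cos φ₂ sin Δλ = 0.053000
φₘ = atan2(sin φ₁ + sin φ₂, √((cos φ₁ + Bx)² + By²)) = -76.29175°
λₘ = λ₁ + atan2(By, cos φ₁ + Bx) = 153.73075°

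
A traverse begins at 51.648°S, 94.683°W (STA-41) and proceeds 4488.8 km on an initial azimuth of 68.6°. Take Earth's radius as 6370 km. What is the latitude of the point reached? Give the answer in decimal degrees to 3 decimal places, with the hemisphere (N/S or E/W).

δ = d/R = 4488.8/6370 = 0.704678 rad
φ₂ = arcsin(sin φ₁ cos δ + cos φ₁ sin δ cos θ)
   = arcsin(-0.78421·0.76182 + 0.62049·0.64779·0.36488) = -26.79300°
λ₂ = λ₁ + atan2(sin θ sin δ cos φ₁, cos δ − sin φ₁ sin φ₂) = -52.17708°

26.793°S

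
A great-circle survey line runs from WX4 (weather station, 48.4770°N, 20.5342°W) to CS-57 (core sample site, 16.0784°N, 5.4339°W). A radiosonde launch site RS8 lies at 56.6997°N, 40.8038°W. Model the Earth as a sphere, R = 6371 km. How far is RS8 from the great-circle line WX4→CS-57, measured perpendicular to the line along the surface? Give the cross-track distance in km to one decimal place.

617.0 km

δ₁₃ = central angle WX4→RS8 = 0.256907 rad  (haversine)
θ₁₃ = bearing WX4→RS8 = 311.533°,  θ₁₂ = bearing WX4→CS-57 = 153.900°
dₓₜ = R·arcsin(sin δ₁₃ · sin(θ₁₃ − θ₁₂)) = 6371·arcsin(0.25409·sin(157.633°)) = 616.970 km
|dₓₜ| = 616.970 km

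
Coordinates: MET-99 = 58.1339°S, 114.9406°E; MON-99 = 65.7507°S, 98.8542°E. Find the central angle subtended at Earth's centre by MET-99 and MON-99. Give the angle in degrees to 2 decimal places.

Δφ = -7.6168°,  Δλ = -16.0864°
a = sin²(Δφ/2) + cos φ₁ cos φ₂ sin²(Δλ/2) = 0.008657
c = 2·arcsin(√a) = 0.186351 rad = 10.6771°

10.68°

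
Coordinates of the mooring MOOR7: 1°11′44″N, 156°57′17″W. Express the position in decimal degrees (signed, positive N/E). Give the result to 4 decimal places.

+1.1956°, -156.9547°

lat: 1.1956° N → +1.1956°
lon: 156.9547° W → -156.9547°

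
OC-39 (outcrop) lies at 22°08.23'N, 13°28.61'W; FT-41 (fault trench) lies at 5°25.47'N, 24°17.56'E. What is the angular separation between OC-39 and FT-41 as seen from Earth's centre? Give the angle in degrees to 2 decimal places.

OC-39: φ = +22.13717°, λ = -13.47683°
FT-41: φ = +5.42450°, λ = +24.29267°
Δφ = -16.7127°,  Δλ = 37.7695°
a = sin²(Δφ/2) + cos φ₁ cos φ₂ sin²(Δλ/2) = 0.117723
c = 2·arcsin(√a) = 0.700447 rad = 40.1327°

40.13°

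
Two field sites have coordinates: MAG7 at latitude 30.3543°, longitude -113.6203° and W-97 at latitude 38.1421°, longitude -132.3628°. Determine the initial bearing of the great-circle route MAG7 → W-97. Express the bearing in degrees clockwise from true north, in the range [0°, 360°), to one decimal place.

301.8°

Δλ = -18.7425°
y = sin Δλ · cos φ₂ = -0.252709
x = cos φ₁ sin φ₂ − sin φ₁ cos φ₂ cos Δλ = 0.156580
θ = atan2(y, x) = -58.2173° → 301.7827° (mod 360°)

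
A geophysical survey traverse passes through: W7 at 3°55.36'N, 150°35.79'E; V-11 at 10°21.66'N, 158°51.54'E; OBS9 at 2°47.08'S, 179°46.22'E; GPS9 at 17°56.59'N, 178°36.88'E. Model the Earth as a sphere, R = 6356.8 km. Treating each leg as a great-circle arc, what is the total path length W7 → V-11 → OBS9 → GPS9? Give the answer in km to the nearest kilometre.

W7: φ = +3.92267°, λ = +150.59650°
V-11: φ = +10.36100°, λ = +158.85900°
OBS9: φ = -2.78467°, λ = +179.77033°
GPS9: φ = +17.94317°, λ = +178.61467°
W7→V-11: c = 0.181875 rad, d = 1156.14 km
V-11→OBS9: c = 0.429727 rad, d = 2731.69 km
OBS9→GPS9: c = 0.362315 rad, d = 2303.16 km
Total = 1156.14 + 2731.69 + 2303.16 = 6190.99 km

6191 km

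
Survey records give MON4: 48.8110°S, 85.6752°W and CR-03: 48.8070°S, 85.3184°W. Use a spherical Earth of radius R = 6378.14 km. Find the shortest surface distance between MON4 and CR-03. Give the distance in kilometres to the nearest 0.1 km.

26.2 km

Δφ = 0.0040°,  Δλ = 0.3568°
a = sin²(Δφ/2) + cos φ₁ cos φ₂ sin²(Δλ/2) = 0.000004
c = 2·arcsin(√a) = 0.004102 rad = 0.2350°
d = R·c = 6378.14 × 0.004102 = 26.2 km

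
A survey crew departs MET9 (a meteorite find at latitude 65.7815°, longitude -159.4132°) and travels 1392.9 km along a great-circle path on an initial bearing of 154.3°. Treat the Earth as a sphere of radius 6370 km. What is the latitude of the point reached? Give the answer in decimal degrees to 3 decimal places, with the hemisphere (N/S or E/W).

δ = d/R = 1392.9/6370 = 0.218666 rad
φ₂ = arcsin(sin φ₁ cos δ + cos φ₁ sin δ cos θ)
   = arcsin(0.91199·0.97619 + 0.41022·0.21693·-0.90108) = 54.10441°
λ₂ = λ₁ + atan2(sin θ sin δ cos φ₁, cos δ − sin φ₁ sin φ₂) = -150.18028°

54.104°N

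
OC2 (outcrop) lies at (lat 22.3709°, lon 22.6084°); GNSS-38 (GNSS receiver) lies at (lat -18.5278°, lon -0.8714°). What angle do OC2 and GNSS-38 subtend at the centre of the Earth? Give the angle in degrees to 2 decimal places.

Δφ = -40.8987°,  Δλ = -23.4798°
a = sin²(Δφ/2) + cos φ₁ cos φ₂ sin²(Δλ/2) = 0.158366
c = 2·arcsin(√a) = 0.818566 rad = 46.9004°

46.90°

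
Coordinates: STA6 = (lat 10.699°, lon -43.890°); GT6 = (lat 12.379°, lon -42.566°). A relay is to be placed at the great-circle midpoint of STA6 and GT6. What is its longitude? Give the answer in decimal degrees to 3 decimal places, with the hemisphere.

Bx = cos φ₂ cos Δλ = 0.976490,  By = cos φ₂ sin Δλ = 0.022569
φₘ = atan2(sin φ₁ + sin φ₂, √((cos φ₁ + Bx)² + By²)) = 11.53975°
λₘ = λ₁ + atan2(By, cos φ₁ + Bx) = -43.22998°

43.230°W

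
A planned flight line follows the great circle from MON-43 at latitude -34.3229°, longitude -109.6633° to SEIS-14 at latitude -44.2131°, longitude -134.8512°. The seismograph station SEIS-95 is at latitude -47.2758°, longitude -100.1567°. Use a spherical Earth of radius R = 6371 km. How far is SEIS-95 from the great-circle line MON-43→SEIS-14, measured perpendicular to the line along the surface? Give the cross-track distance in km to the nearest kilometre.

1626 km

δ₁₃ = central angle MON-43→SEIS-95 = 0.258168 rad  (haversine)
θ₁₃ = bearing MON-43→SEIS-95 = 153.966°,  θ₁₂ = bearing MON-43→SEIS-14 = 235.431°
dₓₜ = R·arcsin(sin δ₁₃ · sin(θ₁₃ − θ₁₂)) = 6371·arcsin(0.25531·sin(-81.465°)) = -1626.164 km
|dₓₜ| = 1626.164 km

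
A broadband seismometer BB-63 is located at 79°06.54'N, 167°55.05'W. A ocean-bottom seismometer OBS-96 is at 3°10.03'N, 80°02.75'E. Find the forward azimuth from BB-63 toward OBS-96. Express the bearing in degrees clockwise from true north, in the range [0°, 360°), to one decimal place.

292.2°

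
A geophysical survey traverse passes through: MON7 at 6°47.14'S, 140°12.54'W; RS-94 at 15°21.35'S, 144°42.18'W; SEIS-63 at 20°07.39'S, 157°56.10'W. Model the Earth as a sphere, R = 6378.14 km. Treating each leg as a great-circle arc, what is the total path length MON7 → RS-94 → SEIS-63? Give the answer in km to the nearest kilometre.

MON7: φ = -6.78567°, λ = -140.20900°
RS-94: φ = -15.35583°, λ = -144.70300°
SEIS-63: φ = -20.12317°, λ = -157.93500°
MON7→RS-94: c = 0.168185 rad, d = 1072.71 km
RS-94→SEIS-63: c = 0.235052 rad, d = 1499.19 km
Total = 1072.71 + 1499.19 = 2571.90 km

2572 km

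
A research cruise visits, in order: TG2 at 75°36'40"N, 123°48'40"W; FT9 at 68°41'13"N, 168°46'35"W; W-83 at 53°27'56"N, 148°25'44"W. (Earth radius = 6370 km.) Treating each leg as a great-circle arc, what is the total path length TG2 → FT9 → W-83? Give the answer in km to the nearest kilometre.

TG2: φ = +75.61111°, λ = -123.81111°
FT9: φ = +68.68694°, λ = -168.77639°
W-83: φ = +53.46556°, λ = -148.42889°
TG2→FT9: c = 0.260386 rad, d = 1658.66 km
FT9→W-83: c = 0.312990 rad, d = 1993.75 km
Total = 1658.66 + 1993.75 = 3652.40 km

3652 km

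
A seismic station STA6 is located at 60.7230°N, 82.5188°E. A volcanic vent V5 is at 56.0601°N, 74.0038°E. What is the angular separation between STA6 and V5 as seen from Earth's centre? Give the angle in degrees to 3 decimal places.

6.445°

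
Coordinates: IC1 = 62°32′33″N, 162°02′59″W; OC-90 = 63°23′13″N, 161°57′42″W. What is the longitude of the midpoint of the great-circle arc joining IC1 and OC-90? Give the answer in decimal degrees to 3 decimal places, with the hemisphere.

IC1: φ = +62.54250°, λ = -162.04972°
OC-90: φ = +63.38694°, λ = -161.96167°
Bx = cos φ₂ cos Δλ = 0.447962,  By = cos φ₂ sin Δλ = 0.000688
φₘ = atan2(sin φ₁ + sin φ₂, √((cos φ₁ + Bx)² + By²)) = 62.96473°
λₘ = λ₁ + atan2(By, cos φ₁ + Bx) = -162.00633°

162.006°W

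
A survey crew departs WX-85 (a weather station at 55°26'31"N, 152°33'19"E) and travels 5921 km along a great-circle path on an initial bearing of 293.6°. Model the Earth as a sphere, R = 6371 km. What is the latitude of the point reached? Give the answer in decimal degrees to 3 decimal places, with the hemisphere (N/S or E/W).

42.433°N

WX-85: φ = +55.44194°, λ = +152.55528°
δ = d/R = 5921/6371 = 0.929367 rad
φ₂ = arcsin(sin φ₁ cos δ + cos φ₁ sin δ cos θ)
   = arcsin(0.82355·0.59834 + 0.56724·0.80124·0.40035) = 42.43259°
λ₂ = λ₁ + atan2(sin θ sin δ cos φ₁, cos δ − sin φ₁ sin φ₂) = 68.40528°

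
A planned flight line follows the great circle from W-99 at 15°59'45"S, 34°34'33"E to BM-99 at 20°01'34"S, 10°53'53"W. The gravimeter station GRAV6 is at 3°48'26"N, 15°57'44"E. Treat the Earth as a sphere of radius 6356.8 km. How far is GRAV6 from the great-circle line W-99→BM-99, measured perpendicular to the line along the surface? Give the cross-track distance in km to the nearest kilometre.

2515 km

W-99: φ = -15.99583°, λ = +34.57583°
BM-99: φ = -20.02611°, λ = -10.89806°
GRAV6: φ = +3.80722°, λ = +15.96222°
δ₁₃ = central angle W-99→GRAV6 = 0.471932 rad  (haversine)
θ₁₃ = bearing W-99→GRAV6 = 315.528°,  θ₁₂ = bearing W-99→BM-99 = 257.570°
dₓₜ = R·arcsin(sin δ₁₃ · sin(θ₁₃ − θ₁₂)) = 6356.8·arcsin(0.45461·sin(57.958°)) = 2514.685 km
|dₓₜ| = 2514.685 km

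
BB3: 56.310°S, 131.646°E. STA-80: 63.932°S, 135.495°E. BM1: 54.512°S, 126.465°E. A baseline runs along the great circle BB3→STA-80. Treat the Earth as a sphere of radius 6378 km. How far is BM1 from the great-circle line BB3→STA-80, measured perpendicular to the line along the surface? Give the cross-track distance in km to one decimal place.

δ₁₃ = central angle BB3→BM1 = 0.060142 rad  (haversine)
θ₁₃ = bearing BB3→BM1 = 299.286°,  θ₁₂ = bearing BB3→STA-80 = 167.537°
dₓₜ = R·arcsin(sin δ₁₃ · sin(θ₁₃ − θ₁₂)) = 6378·arcsin(0.06011·sin(131.750°)) = 286.102 km
|dₓₜ| = 286.102 km

286.1 km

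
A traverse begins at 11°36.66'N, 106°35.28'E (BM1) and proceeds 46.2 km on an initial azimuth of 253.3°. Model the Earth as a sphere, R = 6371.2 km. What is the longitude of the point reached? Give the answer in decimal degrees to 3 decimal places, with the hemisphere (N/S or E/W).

106.182°E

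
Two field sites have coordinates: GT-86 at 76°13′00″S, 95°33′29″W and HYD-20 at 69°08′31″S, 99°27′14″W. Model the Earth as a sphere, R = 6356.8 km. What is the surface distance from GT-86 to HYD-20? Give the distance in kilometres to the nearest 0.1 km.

795.0 km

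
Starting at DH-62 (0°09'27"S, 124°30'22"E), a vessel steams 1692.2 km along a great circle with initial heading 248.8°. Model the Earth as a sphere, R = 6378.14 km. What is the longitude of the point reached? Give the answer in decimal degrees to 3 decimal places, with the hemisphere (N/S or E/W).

110.287°E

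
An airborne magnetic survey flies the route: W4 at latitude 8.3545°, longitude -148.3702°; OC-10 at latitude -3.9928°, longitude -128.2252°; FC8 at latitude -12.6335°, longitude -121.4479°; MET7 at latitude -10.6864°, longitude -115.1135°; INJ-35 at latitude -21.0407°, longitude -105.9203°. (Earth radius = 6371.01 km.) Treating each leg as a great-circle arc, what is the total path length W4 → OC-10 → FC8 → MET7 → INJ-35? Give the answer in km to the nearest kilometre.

6074 km

W4→OC-10: c = 0.411581 rad, d = 2622.19 km
OC-10→FC8: c = 0.190826 rad, d = 1215.75 km
FC8→MET7: c = 0.113475 rad, d = 722.95 km
MET7→INJ-35: c = 0.237477 rad, d = 1512.97 km
Total = 2622.19 + 1215.75 + 722.95 + 1512.97 = 6073.85 km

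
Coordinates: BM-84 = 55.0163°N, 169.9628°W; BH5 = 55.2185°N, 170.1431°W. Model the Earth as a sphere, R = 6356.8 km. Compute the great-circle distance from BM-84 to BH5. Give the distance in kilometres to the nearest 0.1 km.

25.2 km

Δφ = 0.2022°,  Δλ = -0.1803°
a = sin²(Δφ/2) + cos φ₁ cos φ₂ sin²(Δλ/2) = 0.000004
c = 2·arcsin(√a) = 0.003961 rad = 0.2270°
d = R·c = 6356.8 × 0.003961 = 25.2 km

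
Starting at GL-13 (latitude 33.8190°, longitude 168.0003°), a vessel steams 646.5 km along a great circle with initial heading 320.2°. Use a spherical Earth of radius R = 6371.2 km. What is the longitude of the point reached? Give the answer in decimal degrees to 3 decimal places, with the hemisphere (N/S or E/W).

163.268°E

δ = d/R = 646.5/6371.2 = 0.101472 rad
φ₂ = arcsin(sin φ₁ cos δ + cos φ₁ sin δ cos θ)
   = arcsin(0.55657·0.99486 + 0.83080·0.10130·0.76828) = 38.19690°
λ₂ = λ₁ + atan2(sin θ sin δ cos φ₁, cos δ − sin φ₁ sin φ₂) = 163.26758°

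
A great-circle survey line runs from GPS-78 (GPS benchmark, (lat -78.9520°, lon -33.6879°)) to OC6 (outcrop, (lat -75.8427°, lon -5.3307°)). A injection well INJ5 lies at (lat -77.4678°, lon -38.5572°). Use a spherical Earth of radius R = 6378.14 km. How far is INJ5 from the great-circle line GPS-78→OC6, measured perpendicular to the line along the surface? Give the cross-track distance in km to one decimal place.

181.7 km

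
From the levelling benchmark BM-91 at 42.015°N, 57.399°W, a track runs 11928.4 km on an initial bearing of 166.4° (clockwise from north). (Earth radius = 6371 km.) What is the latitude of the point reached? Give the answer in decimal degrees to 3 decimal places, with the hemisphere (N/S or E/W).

δ = d/R = 11928.4/6371 = 1.872296 rad
φ₂ = arcsin(sin φ₁ cos δ + cos φ₁ sin δ cos θ)
   = arcsin(0.66933·-0.29695 + 0.74297·0.95489·-0.97196) = -62.66307°
λ₂ = λ₁ + atan2(sin θ sin δ cos φ₁, cos δ − sin φ₁ sin φ₂) = -28.12760°

62.663°S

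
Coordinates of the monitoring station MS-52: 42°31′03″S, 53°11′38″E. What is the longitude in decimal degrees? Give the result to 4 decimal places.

53.1939°E

53° + 11′/60 + 38″/3600 = 53 + 0.18333 + 0.01056 = 53.1939°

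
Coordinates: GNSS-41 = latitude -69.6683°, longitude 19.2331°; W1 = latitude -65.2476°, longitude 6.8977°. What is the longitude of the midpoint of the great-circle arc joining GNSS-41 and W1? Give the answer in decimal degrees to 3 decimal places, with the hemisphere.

12.490°E

Bx = cos φ₂ cos Δλ = 0.409032,  By = cos φ₂ sin Δλ = -0.089448
φₘ = atan2(sin φ₁ + sin φ₂, √((cos φ₁ + Bx)² + By²)) = -67.57446°
λₘ = λ₁ + atan2(By, cos φ₁ + Bx) = 12.48967°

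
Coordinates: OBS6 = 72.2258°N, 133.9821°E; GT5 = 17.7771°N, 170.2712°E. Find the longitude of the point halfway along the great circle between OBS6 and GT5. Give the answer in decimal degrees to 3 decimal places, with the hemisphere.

161.697°E

Bx = cos φ₂ cos Δλ = 0.767554,  By = cos φ₂ sin Δλ = 0.563599
φₘ = atan2(sin φ₁ + sin φ₂, √((cos φ₁ + Bx)² + By²)) = 46.06088°
λₘ = λ₁ + atan2(By, cos φ₁ + Bx) = 161.69701°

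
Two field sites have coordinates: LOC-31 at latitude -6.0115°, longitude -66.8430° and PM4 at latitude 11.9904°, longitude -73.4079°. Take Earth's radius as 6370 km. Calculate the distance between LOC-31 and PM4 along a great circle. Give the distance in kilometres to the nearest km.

Δφ = 18.0019°,  Δλ = -6.5649°
a = sin²(Δφ/2) + cos φ₁ cos φ₂ sin²(Δλ/2) = 0.027666
c = 2·arcsin(√a) = 0.334217 rad = 19.1492°
d = R·c = 6370 × 0.334217 = 2129.0 km

2129 km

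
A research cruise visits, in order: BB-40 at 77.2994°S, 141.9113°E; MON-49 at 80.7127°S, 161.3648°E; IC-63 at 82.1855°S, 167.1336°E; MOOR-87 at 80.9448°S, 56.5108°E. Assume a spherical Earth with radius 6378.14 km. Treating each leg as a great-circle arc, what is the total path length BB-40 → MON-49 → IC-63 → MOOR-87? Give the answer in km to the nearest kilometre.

2290 km

BB-40→MON-49: c = 0.087200 rad, d = 556.18 km
MON-49→IC-63: c = 0.029716 rad, d = 189.53 km
IC-63→MOOR-87: c = 0.242131 rad, d = 1544.34 km
Total = 556.18 + 189.53 + 1544.34 = 2290.05 km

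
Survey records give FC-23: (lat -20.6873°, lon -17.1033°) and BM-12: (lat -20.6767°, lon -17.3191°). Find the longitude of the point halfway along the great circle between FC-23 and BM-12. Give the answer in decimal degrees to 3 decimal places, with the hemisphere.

17.211°W

Bx = cos φ₂ cos Δλ = 0.935581,  By = cos φ₂ sin Δλ = -0.003524
φₘ = atan2(sin φ₁ + sin φ₂, √((cos φ₁ + Bx)² + By²)) = -20.68203°
λₘ = λ₁ + atan2(By, cos φ₁ + Bx) = -17.21120°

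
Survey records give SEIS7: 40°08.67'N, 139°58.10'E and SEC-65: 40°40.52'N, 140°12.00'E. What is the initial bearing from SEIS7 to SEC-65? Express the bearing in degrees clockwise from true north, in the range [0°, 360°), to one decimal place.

18.3°

SEIS7: φ = +40.14450°, λ = +139.96833°
SEC-65: φ = +40.67533°, λ = +140.20000°
Δλ = 0.2317°
y = sin Δλ · cos φ₂ = 0.003067
x = cos φ₁ sin φ₂ − sin φ₁ cos φ₂ cos Δλ = 0.009269
θ = atan2(y, x) = 18.3068° → 18.3068° (mod 360°)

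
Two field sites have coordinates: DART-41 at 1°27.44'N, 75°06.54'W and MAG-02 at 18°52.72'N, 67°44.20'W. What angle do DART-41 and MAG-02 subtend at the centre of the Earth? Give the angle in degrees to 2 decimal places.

18.86°

DART-41: φ = +1.45733°, λ = -75.10900°
MAG-02: φ = +18.87867°, λ = -67.73667°
Δφ = 17.4213°,  Δλ = 7.3723°
a = sin²(Δφ/2) + cos φ₁ cos φ₂ sin²(Δλ/2) = 0.026845
c = 2·arcsin(√a) = 0.329175 rad = 18.8603°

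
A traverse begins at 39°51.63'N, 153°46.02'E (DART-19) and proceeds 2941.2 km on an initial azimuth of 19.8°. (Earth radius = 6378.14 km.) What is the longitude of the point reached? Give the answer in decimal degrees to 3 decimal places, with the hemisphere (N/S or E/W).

DART-19: φ = +39.86050°, λ = +153.76700°
δ = d/R = 2941.2/6378.14 = 0.461138 rad
φ₂ = arcsin(sin φ₁ cos δ + cos φ₁ sin δ cos θ)
   = arcsin(0.64092·0.89555 + 0.76761·0.44497·0.94088) = 63.55235°
λ₂ = λ₁ + atan2(sin θ sin δ cos φ₁, cos δ − sin φ₁ sin φ₂) = 173.54788°

173.548°E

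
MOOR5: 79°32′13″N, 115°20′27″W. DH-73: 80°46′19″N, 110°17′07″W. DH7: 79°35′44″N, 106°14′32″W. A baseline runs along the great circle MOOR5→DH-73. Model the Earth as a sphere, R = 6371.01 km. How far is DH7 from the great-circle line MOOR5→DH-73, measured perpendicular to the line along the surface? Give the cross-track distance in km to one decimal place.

MOOR5: φ = +79.53694°, λ = -115.34083°
DH-73: φ = +80.77194°, λ = -110.28528°
DH7: φ = +79.59556°, λ = -106.24222°
δ₁₃ = central angle MOOR5→DH7 = 0.028747 rad  (haversine)
θ₁₃ = bearing MOOR5→DH7 = 83.493°,  θ₁₂ = bearing MOOR5→DH-73 = 32.518°
dₓₜ = R·arcsin(sin δ₁₃ · sin(θ₁₃ − θ₁₂)) = 6371.01·arcsin(0.02874·sin(50.975°)) = 142.275 km
|dₓₜ| = 142.275 km

142.3 km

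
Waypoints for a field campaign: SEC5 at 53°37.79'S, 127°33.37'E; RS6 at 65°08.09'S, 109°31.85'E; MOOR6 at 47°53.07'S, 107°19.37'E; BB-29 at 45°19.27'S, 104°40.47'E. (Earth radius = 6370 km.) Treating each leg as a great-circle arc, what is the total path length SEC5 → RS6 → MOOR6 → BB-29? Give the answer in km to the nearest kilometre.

3896 km

SEC5: φ = -53.62983°, λ = +127.55617°
RS6: φ = -65.13483°, λ = +109.53083°
MOOR6: φ = -47.88450°, λ = +107.32283°
BB-29: φ = -45.32117°, λ = +104.67450°
SEC5→RS6: c = 0.254976 rad, d = 1624.20 km
RS6→MOOR6: c = 0.301780 rad, d = 1922.34 km
MOOR6→BB-29: c = 0.054856 rad, d = 349.44 km
Total = 1624.20 + 1922.34 + 349.44 = 3895.97 km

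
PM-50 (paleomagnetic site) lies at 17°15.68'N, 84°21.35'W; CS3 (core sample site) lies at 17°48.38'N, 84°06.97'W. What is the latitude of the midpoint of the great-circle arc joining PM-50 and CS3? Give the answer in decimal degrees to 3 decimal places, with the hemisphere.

17.534°N

PM-50: φ = +17.26133°, λ = -84.35583°
CS3: φ = +17.80633°, λ = -84.11617°
Bx = cos φ₂ cos Δλ = 0.952087,  By = cos φ₂ sin Δλ = 0.003983
φₘ = atan2(sin φ₁ + sin φ₂, √((cos φ₁ + Bx)² + By²)) = 17.53387°
λₘ = λ₁ + atan2(By, cos φ₁ + Bx) = -84.23618°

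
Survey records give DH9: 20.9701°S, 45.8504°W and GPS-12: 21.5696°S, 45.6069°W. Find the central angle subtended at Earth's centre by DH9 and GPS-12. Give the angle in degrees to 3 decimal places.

Δφ = -0.5995°,  Δλ = 0.2435°
a = sin²(Δφ/2) + cos φ₁ cos φ₂ sin²(Δλ/2) = 0.000031
c = 2·arcsin(√a) = 0.011188 rad = 0.6410°

0.641°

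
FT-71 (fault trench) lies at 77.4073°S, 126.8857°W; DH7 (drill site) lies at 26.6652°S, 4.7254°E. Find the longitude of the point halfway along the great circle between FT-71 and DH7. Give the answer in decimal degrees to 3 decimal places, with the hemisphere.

7.555°W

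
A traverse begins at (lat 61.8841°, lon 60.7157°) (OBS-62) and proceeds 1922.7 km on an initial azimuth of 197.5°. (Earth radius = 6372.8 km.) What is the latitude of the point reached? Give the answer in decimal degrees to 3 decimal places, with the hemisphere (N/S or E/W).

δ = d/R = 1922.7/6372.8 = 0.301704 rad
φ₂ = arcsin(sin φ₁ cos δ + cos φ₁ sin δ cos θ)
   = arcsin(0.88200·0.95483 + 0.47126·0.29715·-0.95372) = 45.12161°
λ₂ = λ₁ + atan2(sin θ sin δ cos φ₁, cos δ − sin φ₁ sin φ₂) = 53.44053°

45.122°N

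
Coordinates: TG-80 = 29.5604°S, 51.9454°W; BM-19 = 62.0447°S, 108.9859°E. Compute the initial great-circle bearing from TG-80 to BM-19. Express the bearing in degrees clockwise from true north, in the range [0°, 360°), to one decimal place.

171.2°

Δλ = 160.9313°
y = sin Δλ · cos φ₂ = 0.153152
x = cos φ₁ sin φ₂ − sin φ₁ cos φ₂ cos Δλ = -0.986917
θ = atan2(y, x) = 171.1791° → 171.1791° (mod 360°)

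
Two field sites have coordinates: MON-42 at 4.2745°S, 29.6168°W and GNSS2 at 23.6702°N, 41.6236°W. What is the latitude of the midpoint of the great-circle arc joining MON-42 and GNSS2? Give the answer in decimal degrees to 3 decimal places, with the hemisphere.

9.750°N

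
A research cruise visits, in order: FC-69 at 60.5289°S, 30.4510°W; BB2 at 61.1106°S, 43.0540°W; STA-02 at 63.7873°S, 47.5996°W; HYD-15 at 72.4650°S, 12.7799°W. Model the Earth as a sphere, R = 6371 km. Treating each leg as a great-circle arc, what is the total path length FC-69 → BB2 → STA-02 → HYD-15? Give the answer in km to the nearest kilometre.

2761 km

FC-69→BB2: c = 0.107556 rad, d = 685.24 km
BB2→STA-02: c = 0.059377 rad, d = 378.29 km
STA-02→HYD-15: c = 0.266399 rad, d = 1697.23 km
Total = 685.24 + 378.29 + 1697.23 = 2760.76 km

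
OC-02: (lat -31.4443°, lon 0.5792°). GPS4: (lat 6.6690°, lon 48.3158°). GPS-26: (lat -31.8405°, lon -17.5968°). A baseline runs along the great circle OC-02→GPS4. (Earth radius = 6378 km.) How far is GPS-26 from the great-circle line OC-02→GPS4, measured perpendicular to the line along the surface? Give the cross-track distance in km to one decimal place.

722.4 km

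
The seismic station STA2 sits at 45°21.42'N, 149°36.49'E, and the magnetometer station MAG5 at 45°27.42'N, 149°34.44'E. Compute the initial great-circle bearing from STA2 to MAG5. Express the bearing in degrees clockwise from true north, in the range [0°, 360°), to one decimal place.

STA2: φ = +45.35700°, λ = +149.60817°
MAG5: φ = +45.45700°, λ = +149.57400°
Δλ = -0.0342°
y = sin Δλ · cos φ₂ = -0.000418
x = cos φ₁ sin φ₂ − sin φ₁ cos φ₂ cos Δλ = 0.001745
θ = atan2(y, x) = -13.4767° → 346.5233° (mod 360°)

346.5°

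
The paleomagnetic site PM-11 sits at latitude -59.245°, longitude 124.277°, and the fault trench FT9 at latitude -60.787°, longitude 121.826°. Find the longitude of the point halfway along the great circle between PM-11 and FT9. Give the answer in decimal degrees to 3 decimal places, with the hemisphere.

123.080°E

Bx = cos φ₂ cos Δλ = 0.487611,  By = cos φ₂ sin Δλ = -0.020872
φₘ = atan2(sin φ₁ + sin φ₂, √((cos φ₁ + Bx)² + By²)) = -60.02167°
λₘ = λ₁ + atan2(By, cos φ₁ + Bx) = 123.08009°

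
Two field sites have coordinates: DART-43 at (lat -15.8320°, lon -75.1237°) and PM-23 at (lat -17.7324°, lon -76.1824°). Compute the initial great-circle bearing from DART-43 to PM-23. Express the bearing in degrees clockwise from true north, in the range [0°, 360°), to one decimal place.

Δλ = -1.0587°
y = sin Δλ · cos φ₂ = -0.017599
x = cos φ₁ sin φ₂ − sin φ₁ cos φ₂ cos Δλ = -0.033207
θ = atan2(y, x) = -152.0771° → 207.9229° (mod 360°)

207.9°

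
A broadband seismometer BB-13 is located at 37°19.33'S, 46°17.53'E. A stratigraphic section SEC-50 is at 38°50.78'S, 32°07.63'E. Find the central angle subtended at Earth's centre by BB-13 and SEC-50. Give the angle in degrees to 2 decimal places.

BB-13: φ = -37.32217°, λ = +46.29217°
SEC-50: φ = -38.84633°, λ = +32.12717°
Δφ = -1.5242°,  Δλ = -14.1650°
a = sin²(Δφ/2) + cos φ₁ cos φ₂ sin²(Δλ/2) = 0.009593
c = 2·arcsin(√a) = 0.196199 rad = 11.2414°

11.24°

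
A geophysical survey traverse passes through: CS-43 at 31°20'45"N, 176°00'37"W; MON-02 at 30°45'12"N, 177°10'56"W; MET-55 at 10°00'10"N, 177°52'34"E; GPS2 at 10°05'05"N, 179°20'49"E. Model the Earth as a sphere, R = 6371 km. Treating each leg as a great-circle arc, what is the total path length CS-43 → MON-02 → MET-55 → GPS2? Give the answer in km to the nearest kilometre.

CS-43: φ = +31.34583°, λ = -176.01028°
MON-02: φ = +30.75333°, λ = -177.18222°
MET-55: φ = +10.00278°, λ = +177.87611°
GPS2: φ = +10.08472°, λ = +179.34694°
CS-43→MON-02: c = 0.020347 rad, d = 129.63 km
MON-02→MET-55: c = 0.370943 rad, d = 2363.28 km
MET-55→GPS2: c = 0.025318 rad, d = 161.30 km
Total = 129.63 + 2363.28 + 161.30 = 2654.21 km

2654 km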